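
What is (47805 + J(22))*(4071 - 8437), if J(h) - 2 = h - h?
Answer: -208725362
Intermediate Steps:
J(h) = 2 (J(h) = 2 + (h - h) = 2 + 0 = 2)
(47805 + J(22))*(4071 - 8437) = (47805 + 2)*(4071 - 8437) = 47807*(-4366) = -208725362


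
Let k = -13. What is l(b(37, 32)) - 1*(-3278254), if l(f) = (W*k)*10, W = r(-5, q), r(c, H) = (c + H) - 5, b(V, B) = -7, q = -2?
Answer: 3279814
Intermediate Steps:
r(c, H) = -5 + H + c (r(c, H) = (H + c) - 5 = -5 + H + c)
W = -12 (W = -5 - 2 - 5 = -12)
l(f) = 1560 (l(f) = -12*(-13)*10 = 156*10 = 1560)
l(b(37, 32)) - 1*(-3278254) = 1560 - 1*(-3278254) = 1560 + 3278254 = 3279814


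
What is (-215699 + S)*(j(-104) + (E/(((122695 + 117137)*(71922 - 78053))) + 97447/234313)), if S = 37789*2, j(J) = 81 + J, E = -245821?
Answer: 121142193094183341259/38281797383944 ≈ 3.1645e+6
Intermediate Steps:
S = 75578
(-215699 + S)*(j(-104) + (E/(((122695 + 117137)*(71922 - 78053))) + 97447/234313)) = (-215699 + 75578)*((81 - 104) + (-245821*1/((71922 - 78053)*(122695 + 117137)) + 97447/234313)) = -140121*(-23 + (-245821/(239832*(-6131)) + 97447*(1/234313))) = -140121*(-23 + (-245821/(-1470409992) + 97447/234313)) = -140121*(-23 + (-245821*(-1/1470409992) + 97447/234313)) = -140121*(-23 + (245821/1470409992 + 97447/234313)) = -140121*(-23 + 143344641546397/344536176455496) = -140121*(-7780987416930011/344536176455496) = 121142193094183341259/38281797383944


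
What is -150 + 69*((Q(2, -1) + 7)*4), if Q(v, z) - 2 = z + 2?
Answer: 2610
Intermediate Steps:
Q(v, z) = 4 + z (Q(v, z) = 2 + (z + 2) = 2 + (2 + z) = 4 + z)
-150 + 69*((Q(2, -1) + 7)*4) = -150 + 69*(((4 - 1) + 7)*4) = -150 + 69*((3 + 7)*4) = -150 + 69*(10*4) = -150 + 69*40 = -150 + 2760 = 2610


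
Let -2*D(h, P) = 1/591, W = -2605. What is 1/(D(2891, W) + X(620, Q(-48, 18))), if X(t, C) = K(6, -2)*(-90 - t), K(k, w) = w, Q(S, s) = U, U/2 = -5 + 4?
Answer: 1182/1678439 ≈ 0.00070423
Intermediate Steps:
U = -2 (U = 2*(-5 + 4) = 2*(-1) = -2)
Q(S, s) = -2
X(t, C) = 180 + 2*t (X(t, C) = -2*(-90 - t) = 180 + 2*t)
D(h, P) = -1/1182 (D(h, P) = -½/591 = -½*1/591 = -1/1182)
1/(D(2891, W) + X(620, Q(-48, 18))) = 1/(-1/1182 + (180 + 2*620)) = 1/(-1/1182 + (180 + 1240)) = 1/(-1/1182 + 1420) = 1/(1678439/1182) = 1182/1678439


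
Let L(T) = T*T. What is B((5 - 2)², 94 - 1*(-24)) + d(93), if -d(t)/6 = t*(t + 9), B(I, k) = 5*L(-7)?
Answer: -56671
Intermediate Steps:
L(T) = T²
B(I, k) = 245 (B(I, k) = 5*(-7)² = 5*49 = 245)
d(t) = -6*t*(9 + t) (d(t) = -6*t*(t + 9) = -6*t*(9 + t))
B((5 - 2)², 94 - 1*(-24)) + d(93) = 245 - 6*93*(9 + 93) = 245 - 6*93*102 = 245 - 56916 = -56671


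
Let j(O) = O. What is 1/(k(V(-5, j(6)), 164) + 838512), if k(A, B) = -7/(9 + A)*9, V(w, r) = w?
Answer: 4/3353985 ≈ 1.1926e-6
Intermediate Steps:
k(A, B) = -63/(9 + A)
1/(k(V(-5, j(6)), 164) + 838512) = 1/(-63/(9 - 5) + 838512) = 1/(-63/4 + 838512) = 1/(3353985/4) = 4/3353985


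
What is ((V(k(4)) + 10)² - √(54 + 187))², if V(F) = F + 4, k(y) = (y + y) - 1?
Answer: (441 - √241)² ≈ 1.8103e+5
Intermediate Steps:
k(y) = -1 + 2*y (k(y) = 2*y - 1 = -1 + 2*y)
V(F) = 4 + F
((V(k(4)) + 10)² - √(54 + 187))² = (((4 + (-1 + 2*4)) + 10)² - √(54 + 187))² = (((4 + (-1 + 8)) + 10)² - √241)² = (((4 + 7) + 10)² - √241)² = ((11 + 10)² - √241)² = (21² - √241)² = (441 - √241)²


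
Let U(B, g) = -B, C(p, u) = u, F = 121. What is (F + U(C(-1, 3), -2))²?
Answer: 13924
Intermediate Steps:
(F + U(C(-1, 3), -2))² = (121 - 1*3)² = (121 - 3)² = 118² = 13924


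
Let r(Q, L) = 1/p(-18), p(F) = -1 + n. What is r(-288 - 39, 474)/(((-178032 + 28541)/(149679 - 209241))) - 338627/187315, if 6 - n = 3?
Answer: -45043260842/28001906665 ≈ -1.6086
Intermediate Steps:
n = 3 (n = 6 - 1*3 = 6 - 3 = 3)
p(F) = 2 (p(F) = -1 + 3 = 2)
r(Q, L) = ½ (r(Q, L) = 1/2 = ½)
r(-288 - 39, 474)/(((-178032 + 28541)/(149679 - 209241))) - 338627/187315 = 1/(2*(((-178032 + 28541)/(149679 - 209241)))) - 338627/187315 = 1/(2*((-149491/(-59562)))) - 338627*1/187315 = 1/(2*((-149491*(-1/59562)))) - 338627/187315 = 1/(2*(149491/59562)) - 338627/187315 = (½)*(59562/149491) - 338627/187315 = 29781/149491 - 338627/187315 = -45043260842/28001906665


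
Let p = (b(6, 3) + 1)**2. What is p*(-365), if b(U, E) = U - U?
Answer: -365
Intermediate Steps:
b(U, E) = 0
p = 1 (p = (0 + 1)**2 = 1**2 = 1)
p*(-365) = 1*(-365) = -365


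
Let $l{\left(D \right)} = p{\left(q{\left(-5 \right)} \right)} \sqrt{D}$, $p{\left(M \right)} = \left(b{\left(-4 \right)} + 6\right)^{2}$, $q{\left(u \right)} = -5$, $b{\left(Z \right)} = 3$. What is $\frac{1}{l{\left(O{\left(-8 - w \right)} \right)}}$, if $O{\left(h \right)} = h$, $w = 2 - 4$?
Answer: $- \frac{i \sqrt{6}}{486} \approx - 0.0050401 i$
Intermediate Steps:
$w = -2$ ($w = 2 - 4 = -2$)
$p{\left(M \right)} = 81$ ($p{\left(M \right)} = \left(3 + 6\right)^{2} = 9^{2} = 81$)
$l{\left(D \right)} = 81 \sqrt{D}$
$\frac{1}{l{\left(O{\left(-8 - w \right)} \right)}} = \frac{1}{81 \sqrt{-8 - -2}} = \frac{1}{81 \sqrt{-8 + 2}} = \frac{1}{81 \sqrt{-6}} = \frac{1}{81 i \sqrt{6}} = - \frac{i \sqrt{6}}{486}$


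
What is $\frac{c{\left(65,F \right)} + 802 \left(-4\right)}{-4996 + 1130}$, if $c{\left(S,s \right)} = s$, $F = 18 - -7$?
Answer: $\frac{3183}{3866} \approx 0.82333$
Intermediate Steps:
$F = 25$ ($F = 18 + 7 = 25$)
$\frac{c{\left(65,F \right)} + 802 \left(-4\right)}{-4996 + 1130} = \frac{25 + 802 \left(-4\right)}{-4996 + 1130} = \frac{25 - 3208}{-3866} = \left(-3183\right) \left(- \frac{1}{3866}\right) = \frac{3183}{3866}$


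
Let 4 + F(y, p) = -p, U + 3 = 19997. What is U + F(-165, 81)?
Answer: 19909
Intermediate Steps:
U = 19994 (U = -3 + 19997 = 19994)
F(y, p) = -4 - p
U + F(-165, 81) = 19994 + (-4 - 1*81) = 19994 + (-4 - 81) = 19994 - 85 = 19909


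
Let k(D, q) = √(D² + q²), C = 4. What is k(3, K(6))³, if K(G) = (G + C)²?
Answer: 10009*√10009 ≈ 1.0014e+6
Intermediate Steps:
K(G) = (4 + G)² (K(G) = (G + 4)² = (4 + G)²)
k(3, K(6))³ = (√(3² + ((4 + 6)²)²))³ = (√(9 + (10²)²))³ = (√(9 + 100²))³ = (√(9 + 10000))³ = (√10009)³ = 10009*√10009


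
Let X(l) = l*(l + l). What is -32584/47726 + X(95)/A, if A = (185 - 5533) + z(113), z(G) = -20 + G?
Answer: -103268322/25080013 ≈ -4.1176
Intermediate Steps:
A = -5255 (A = (185 - 5533) + (-20 + 113) = -5348 + 93 = -5255)
X(l) = 2*l² (X(l) = l*(2*l) = 2*l²)
-32584/47726 + X(95)/A = -32584/47726 + (2*95²)/(-5255) = -32584*1/47726 + (2*9025)*(-1/5255) = -16292/23863 + 18050*(-1/5255) = -16292/23863 - 3610/1051 = -103268322/25080013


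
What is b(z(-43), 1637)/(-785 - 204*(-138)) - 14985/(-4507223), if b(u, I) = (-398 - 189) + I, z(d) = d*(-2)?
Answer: 5142678645/123349171841 ≈ 0.041692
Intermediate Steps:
z(d) = -2*d
b(u, I) = -587 + I
b(z(-43), 1637)/(-785 - 204*(-138)) - 14985/(-4507223) = (-587 + 1637)/(-785 - 204*(-138)) - 14985/(-4507223) = 1050/(-785 + 28152) - 14985*(-1/4507223) = 1050/27367 + 14985/4507223 = 5142678645/123349171841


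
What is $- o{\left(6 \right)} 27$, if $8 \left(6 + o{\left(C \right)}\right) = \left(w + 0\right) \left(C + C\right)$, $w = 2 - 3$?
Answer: $\frac{405}{2} \approx 202.5$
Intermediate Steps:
$w = -1$
$o{\left(C \right)} = -6 - \frac{C}{4}$ ($o{\left(C \right)} = -6 + \frac{\left(-1 + 0\right) \left(C + C\right)}{8} = -6 + \frac{\left(-1\right) 2 C}{8} = -6 + \frac{\left(-2\right) C}{8} = -6 - \frac{C}{4}$)
$- o{\left(6 \right)} 27 = - (-6 - \frac{3}{2}) 27 = \left(-1\right) \left(- \frac{15}{2}\right) 27 = \frac{15}{2} \cdot 27 = \frac{405}{2}$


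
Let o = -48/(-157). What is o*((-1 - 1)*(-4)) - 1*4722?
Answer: -740970/157 ≈ -4719.6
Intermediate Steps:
o = 48/157 (o = -48*(-1/157) = 48/157 ≈ 0.30573)
o*((-1 - 1)*(-4)) - 1*4722 = 48*((-1 - 1)*(-4))/157 - 1*4722 = 48*(-2*(-4))/157 - 4722 = (48/157)*8 - 4722 = 384/157 - 4722 = -740970/157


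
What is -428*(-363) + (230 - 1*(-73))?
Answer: 155667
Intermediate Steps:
-428*(-363) + (230 - 1*(-73)) = 155364 + (230 + 73) = 155364 + 303 = 155667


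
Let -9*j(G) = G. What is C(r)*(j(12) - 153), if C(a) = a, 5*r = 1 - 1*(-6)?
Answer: -3241/15 ≈ -216.07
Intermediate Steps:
r = 7/5 (r = (1 - 1*(-6))/5 = (1 + 6)/5 = (1/5)*7 = 7/5 ≈ 1.4000)
j(G) = -G/9
C(r)*(j(12) - 153) = 7*(-1/9*12 - 153)/5 = 7*(-4/3 - 153)/5 = (7/5)*(-463/3) = -3241/15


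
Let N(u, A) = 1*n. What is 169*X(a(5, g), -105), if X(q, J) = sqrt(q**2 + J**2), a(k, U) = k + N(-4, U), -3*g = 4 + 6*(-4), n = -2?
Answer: 507*sqrt(1226) ≈ 17752.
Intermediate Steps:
N(u, A) = -2 (N(u, A) = 1*(-2) = -2)
g = 20/3 (g = -(4 + 6*(-4))/3 = -(4 - 24)/3 = -1/3*(-20) = 20/3 ≈ 6.6667)
a(k, U) = -2 + k (a(k, U) = k - 2 = -2 + k)
X(q, J) = sqrt(J**2 + q**2)
169*X(a(5, g), -105) = 169*sqrt((-105)**2 + (-2 + 5)**2) = 169*sqrt(11025 + 3**2) = 169*sqrt(11025 + 9) = 169*sqrt(11034) = 169*(3*sqrt(1226)) = 507*sqrt(1226)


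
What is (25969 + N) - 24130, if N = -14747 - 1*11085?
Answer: -23993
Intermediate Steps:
N = -25832 (N = -14747 - 11085 = -25832)
(25969 + N) - 24130 = (25969 - 25832) - 24130 = 137 - 24130 = -23993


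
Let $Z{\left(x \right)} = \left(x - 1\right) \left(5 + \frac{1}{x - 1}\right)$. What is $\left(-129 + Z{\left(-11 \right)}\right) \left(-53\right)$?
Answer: $9964$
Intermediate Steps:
$Z{\left(x \right)} = \left(-1 + x\right) \left(5 + \frac{1}{-1 + x}\right)$
$\left(-129 + Z{\left(-11 \right)}\right) \left(-53\right) = \left(-129 + \left(-4 + 5 \left(-11\right)\right)\right) \left(-53\right) = \left(-129 - 59\right) \left(-53\right) = \left(-188\right) \left(-53\right) = 9964$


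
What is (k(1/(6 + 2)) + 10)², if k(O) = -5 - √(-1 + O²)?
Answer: 1537/64 - 15*I*√7/4 ≈ 24.016 - 9.9216*I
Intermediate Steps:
(k(1/(6 + 2)) + 10)² = ((-5 - √(-1 + (1/(6 + 2))²)) + 10)² = ((-5 - √(-1 + (1/8)²)) + 10)² = ((-5 - √(-1 + (⅛)²)) + 10)² = ((-5 - √(-1 + 1/64)) + 10)² = ((-5 - √(-63/64)) + 10)² = ((-5 - 3*I*√7/8) + 10)² = (5 - 3*I*√7/8)²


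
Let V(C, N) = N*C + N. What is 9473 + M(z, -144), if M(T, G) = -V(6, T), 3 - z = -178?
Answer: 8206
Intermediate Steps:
z = 181 (z = 3 - 1*(-178) = 3 + 178 = 181)
V(C, N) = N + C*N (V(C, N) = C*N + N = N + C*N)
M(T, G) = -7*T (M(T, G) = -T*(1 + 6) = -T*7 = -7*T)
9473 + M(z, -144) = 9473 - 7*181 = 9473 - 1267 = 8206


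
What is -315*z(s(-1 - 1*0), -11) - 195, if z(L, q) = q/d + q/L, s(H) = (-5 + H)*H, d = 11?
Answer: 1395/2 ≈ 697.50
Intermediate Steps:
s(H) = H*(-5 + H)
z(L, q) = q/11 + q/L
-315*z(s(-1 - 1*0), -11) - 195 = -315*((1/11)*(-11) - 11*1/((-1 - 1*0)*(-5 + (-1 - 1*0)))) - 195 = -315*(-1 - 11*1/((-1 + 0)*(-5 + (-1 + 0)))) - 195 = -315*(-1 - 11*(-1/(-5 - 1))) - 195 = -315*(-1 - 11/((-1*(-6)))) - 195 = -315*(-1 - 11/6) - 195 = -315*(-17/6) - 195 = 1785/2 - 195 = 1395/2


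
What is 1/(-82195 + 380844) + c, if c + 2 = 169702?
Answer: 50680735301/298649 ≈ 1.6970e+5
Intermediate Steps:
c = 169700 (c = -2 + 169702 = 169700)
1/(-82195 + 380844) + c = 1/(-82195 + 380844) + 169700 = 1/298649 + 169700 = 50680735301/298649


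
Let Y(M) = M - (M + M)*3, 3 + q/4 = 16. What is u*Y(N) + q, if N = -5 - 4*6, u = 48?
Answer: 7012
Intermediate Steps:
q = 52 (q = -12 + 4*16 = -12 + 64 = 52)
N = -29 (N = -5 - 24 = -29)
Y(M) = -5*M (Y(M) = M - 2*M*3 = M - 6*M = -5*M)
u*Y(N) + q = 48*(-5*(-29)) + 52 = 48*145 + 52 = 6960 + 52 = 7012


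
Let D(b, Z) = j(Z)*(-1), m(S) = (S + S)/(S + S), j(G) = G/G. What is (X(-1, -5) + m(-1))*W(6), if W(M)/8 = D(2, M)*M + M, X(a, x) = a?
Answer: 0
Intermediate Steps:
j(G) = 1
m(S) = 1 (m(S) = (2*S)/((2*S)) = (2*S)*(1/(2*S)) = 1)
D(b, Z) = -1 (D(b, Z) = 1*(-1) = -1)
W(M) = 0 (W(M) = 8*(-M + M) = 8*0 = 0)
(X(-1, -5) + m(-1))*W(6) = (-1 + 1)*0 = 0*0 = 0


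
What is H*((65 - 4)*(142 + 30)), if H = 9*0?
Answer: 0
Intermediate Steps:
H = 0
H*((65 - 4)*(142 + 30)) = 0*((65 - 4)*(142 + 30)) = 0*(61*172) = 0*10492 = 0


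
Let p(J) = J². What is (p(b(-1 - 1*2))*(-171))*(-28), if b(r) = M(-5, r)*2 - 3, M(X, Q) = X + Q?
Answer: 1728468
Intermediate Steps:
M(X, Q) = Q + X
b(r) = -13 + 2*r (b(r) = (r - 5)*2 - 3 = (-5 + r)*2 - 3 = (-10 + 2*r) - 3 = -13 + 2*r)
(p(b(-1 - 1*2))*(-171))*(-28) = ((-13 + 2*(-1 - 1*2))²*(-171))*(-28) = ((-13 + 2*(-1 - 2))²*(-171))*(-28) = ((-13 + 2*(-3))²*(-171))*(-28) = ((-13 - 6)²*(-171))*(-28) = ((-19)²*(-171))*(-28) = (361*(-171))*(-28) = -61731*(-28) = 1728468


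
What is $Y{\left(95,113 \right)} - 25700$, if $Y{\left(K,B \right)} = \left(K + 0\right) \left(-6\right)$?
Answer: $-26270$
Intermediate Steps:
$Y{\left(K,B \right)} = - 6 K$ ($Y{\left(K,B \right)} = K \left(-6\right) = - 6 K$)
$Y{\left(95,113 \right)} - 25700 = \left(-6\right) 95 - 25700 = -570 - 25700 = -26270$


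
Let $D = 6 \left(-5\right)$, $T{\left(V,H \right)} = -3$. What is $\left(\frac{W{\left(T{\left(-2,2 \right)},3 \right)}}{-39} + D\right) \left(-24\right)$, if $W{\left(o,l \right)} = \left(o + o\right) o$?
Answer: $\frac{9504}{13} \approx 731.08$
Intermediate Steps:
$D = -30$
$W{\left(o,l \right)} = 2 o^{2}$ ($W{\left(o,l \right)} = 2 o o = 2 o^{2}$)
$\left(\frac{W{\left(T{\left(-2,2 \right)},3 \right)}}{-39} + D\right) \left(-24\right) = \left(\frac{2 \left(-3\right)^{2}}{-39} - 30\right) \left(-24\right) = \left(2 \cdot 9 \left(- \frac{1}{39}\right) - 30\right) \left(-24\right) = \left(18 \left(- \frac{1}{39}\right) - 30\right) \left(-24\right) = \left(- \frac{6}{13} - 30\right) \left(-24\right) = \left(- \frac{396}{13}\right) \left(-24\right) = \frac{9504}{13}$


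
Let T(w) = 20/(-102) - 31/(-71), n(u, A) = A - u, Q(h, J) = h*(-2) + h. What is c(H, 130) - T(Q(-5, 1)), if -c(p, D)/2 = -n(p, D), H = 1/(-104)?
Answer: 48914249/188292 ≈ 259.78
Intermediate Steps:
Q(h, J) = -h (Q(h, J) = -2*h + h = -h)
T(w) = 871/3621 (T(w) = 20*(-1/102) - 31*(-1/71) = -10/51 + 31/71 = 871/3621)
H = -1/104 ≈ -0.0096154
c(p, D) = -2*p + 2*D (c(p, D) = -(-2)*(D - p) = -2*(p - D) = -2*p + 2*D)
c(H, 130) - T(Q(-5, 1)) = (-2*(-1/104) + 2*130) - 1*871/3621 = (1/52 + 260) - 871/3621 = 13521/52 - 871/3621 = 48914249/188292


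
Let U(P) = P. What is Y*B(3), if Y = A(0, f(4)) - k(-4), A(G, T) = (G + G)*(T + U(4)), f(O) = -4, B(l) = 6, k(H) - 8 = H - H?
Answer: -48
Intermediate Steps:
k(H) = 8 (k(H) = 8 + (H - H) = 8 + 0 = 8)
A(G, T) = 2*G*(4 + T) (A(G, T) = (G + G)*(T + 4) = (2*G)*(4 + T) = 2*G*(4 + T))
Y = -8 (Y = 2*0*(4 - 4) - 1*8 = 2*0*0 - 8 = 0 - 8 = -8)
Y*B(3) = -8*6 = -48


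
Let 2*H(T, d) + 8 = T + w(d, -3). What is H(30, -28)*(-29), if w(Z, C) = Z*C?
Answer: -1537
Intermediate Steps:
w(Z, C) = C*Z
H(T, d) = -4 + T/2 - 3*d/2 (H(T, d) = -4 + (T - 3*d)/2 = -4 + (T/2 - 3*d/2) = -4 + T/2 - 3*d/2)
H(30, -28)*(-29) = (-4 + (½)*30 - 3/2*(-28))*(-29) = (-4 + 15 + 42)*(-29) = 53*(-29) = -1537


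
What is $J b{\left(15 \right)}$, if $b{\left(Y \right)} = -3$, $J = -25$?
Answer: $75$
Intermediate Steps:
$J b{\left(15 \right)} = \left(-25\right) \left(-3\right) = 75$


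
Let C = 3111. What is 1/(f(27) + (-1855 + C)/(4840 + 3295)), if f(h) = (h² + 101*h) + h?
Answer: 8135/28335461 ≈ 0.00028710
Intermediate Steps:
f(h) = h² + 102*h
1/(f(27) + (-1855 + C)/(4840 + 3295)) = 1/(27*(102 + 27) + (-1855 + 3111)/(4840 + 3295)) = 1/(27*129 + 1256/8135) = 1/(3483 + 1256*(1/8135)) = 1/(3483 + 1256/8135) = 1/(28335461/8135) = 8135/28335461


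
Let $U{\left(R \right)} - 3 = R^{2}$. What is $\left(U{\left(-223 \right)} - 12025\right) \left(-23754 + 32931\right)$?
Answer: $346037139$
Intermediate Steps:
$U{\left(R \right)} = 3 + R^{2}$
$\left(U{\left(-223 \right)} - 12025\right) \left(-23754 + 32931\right) = \left(\left(3 + \left(-223\right)^{2}\right) - 12025\right) \left(-23754 + 32931\right) = \left(\left(3 + 49729\right) - 12025\right) 9177 = \left(49732 - 12025\right) 9177 = 37707 \cdot 9177 = 346037139$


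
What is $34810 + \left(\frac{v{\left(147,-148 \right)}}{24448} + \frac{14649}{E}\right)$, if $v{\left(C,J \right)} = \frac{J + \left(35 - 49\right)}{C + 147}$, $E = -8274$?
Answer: $\frac{8214621862777}{235996544} \approx 34808.0$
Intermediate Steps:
$v{\left(C,J \right)} = \frac{-14 + J}{147 + C}$ ($v{\left(C,J \right)} = \frac{J - 14}{147 + C} = \frac{-14 + J}{147 + C}$)
$34810 + \left(\frac{v{\left(147,-148 \right)}}{24448} + \frac{14649}{E}\right) = 34810 + \left(\frac{\frac{1}{147 + 147} \left(-14 - 148\right)}{24448} + \frac{14649}{-8274}\right) = 34810 + \left(\frac{1}{294} \left(-162\right) \frac{1}{24448} + 14649 \left(- \frac{1}{8274}\right)\right) = 34810 - \left(\frac{4883}{2758} - \frac{1}{294} \left(-162\right) \frac{1}{24448}\right) = 34810 - \frac{417833863}{235996544} = \frac{8214621862777}{235996544}$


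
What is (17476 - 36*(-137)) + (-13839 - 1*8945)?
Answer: -376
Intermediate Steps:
(17476 - 36*(-137)) + (-13839 - 1*8945) = (17476 + 4932) + (-13839 - 8945) = 22408 - 22784 = -376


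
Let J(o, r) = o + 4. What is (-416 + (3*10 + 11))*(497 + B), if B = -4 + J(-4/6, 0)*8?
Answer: -194875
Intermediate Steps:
J(o, r) = 4 + o
B = 68/3 (B = -4 + (4 - 4/6)*8 = -4 + (4 - 4*⅙)*8 = -4 + (4 - ⅔)*8 = -4 + (10/3)*8 = -4 + 80/3 = 68/3 ≈ 22.667)
(-416 + (3*10 + 11))*(497 + B) = (-416 + (3*10 + 11))*(497 + 68/3) = (-416 + (30 + 11))*(1559/3) = (-416 + 41)*(1559/3) = -375*1559/3 = -194875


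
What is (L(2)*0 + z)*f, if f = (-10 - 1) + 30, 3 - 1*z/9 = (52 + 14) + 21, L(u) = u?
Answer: -14364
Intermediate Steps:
z = -756 (z = 27 - 9*((52 + 14) + 21) = 27 - 9*(66 + 21) = 27 - 9*87 = 27 - 783 = -756)
f = 19 (f = -11 + 30 = 19)
(L(2)*0 + z)*f = (2*0 - 756)*19 = (0 - 756)*19 = -756*19 = -14364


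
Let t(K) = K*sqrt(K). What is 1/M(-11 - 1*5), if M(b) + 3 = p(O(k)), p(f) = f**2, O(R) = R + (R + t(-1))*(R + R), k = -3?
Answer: 31/11166 - 5*I/1861 ≈ 0.0027763 - 0.0026867*I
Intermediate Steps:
t(K) = K**(3/2)
O(R) = R + 2*R*(R - I) (O(R) = R + (R + (-1)**(3/2))*(R + R) = R + (R - I)*(2*R) = R + 2*R*(R - I))
M(b) = -3 + (15 + 6*I)**2 (M(b) = -3 + (-3*(1 - 2*I + 2*(-3)))**2 = -3 + (-3*(1 - 2*I - 6))**2 = -3 + (-3*(-5 - 2*I))**2 = -3 + (15 + 6*I)**2)
1/M(-11 - 1*5) = 1/(186 + 180*I) = (186 - 180*I)/66996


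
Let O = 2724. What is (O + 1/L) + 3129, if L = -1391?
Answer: 8141522/1391 ≈ 5853.0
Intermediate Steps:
(O + 1/L) + 3129 = (2724 + 1/(-1391)) + 3129 = (2724 - 1/1391) + 3129 = 3789083/1391 + 3129 = 8141522/1391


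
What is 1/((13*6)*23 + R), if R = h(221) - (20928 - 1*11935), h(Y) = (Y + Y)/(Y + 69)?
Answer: -145/1043634 ≈ -0.00013894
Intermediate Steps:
h(Y) = 2*Y/(69 + Y) (h(Y) = (2*Y)/(69 + Y) = 2*Y/(69 + Y))
R = -1303764/145 (R = 2*221/(69 + 221) - (20928 - 1*11935) = 2*221/290 - (20928 - 11935) = 2*221*(1/290) - 1*8993 = 221/145 - 8993 = -1303764/145 ≈ -8991.5)
1/((13*6)*23 + R) = 1/((13*6)*23 - 1303764/145) = 1/(78*23 - 1303764/145) = 1/(1794 - 1303764/145) = 1/(-1043634/145) = -145/1043634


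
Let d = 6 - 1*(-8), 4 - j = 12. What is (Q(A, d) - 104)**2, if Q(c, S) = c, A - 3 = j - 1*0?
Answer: 11881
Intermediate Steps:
j = -8 (j = 4 - 1*12 = 4 - 12 = -8)
A = -5 (A = 3 + (-8 - 1*0) = 3 + (-8 + 0) = 3 - 8 = -5)
d = 14 (d = 6 + 8 = 14)
(Q(A, d) - 104)**2 = (-5 - 104)**2 = (-109)**2 = 11881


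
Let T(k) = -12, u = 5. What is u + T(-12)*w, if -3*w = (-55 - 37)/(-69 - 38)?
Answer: 903/107 ≈ 8.4393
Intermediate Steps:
w = -92/321 (w = -(-55 - 37)/(3*(-69 - 38)) = -(-92)/(3*(-107)) = -(-92)*(-1)/(3*107) = -1/3*92/107 = -92/321 ≈ -0.28660)
u + T(-12)*w = 5 - 12*(-92/321) = 5 + 368/107 = 903/107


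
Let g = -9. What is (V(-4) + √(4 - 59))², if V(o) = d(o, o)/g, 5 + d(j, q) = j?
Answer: (1 + I*√55)² ≈ -54.0 + 14.832*I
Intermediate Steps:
d(j, q) = -5 + j
V(o) = 5/9 - o/9 (V(o) = (-5 + o)/(-9) = (-5 + o)*(-⅑) = 5/9 - o/9)
(V(-4) + √(4 - 59))² = ((5/9 - ⅑*(-4)) + √(4 - 59))² = ((5/9 + 4/9) + √(-55))² = (1 + I*√55)²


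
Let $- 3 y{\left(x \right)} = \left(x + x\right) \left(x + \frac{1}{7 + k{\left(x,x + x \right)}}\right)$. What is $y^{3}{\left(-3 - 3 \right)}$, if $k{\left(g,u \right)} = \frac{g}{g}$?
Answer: $- \frac{103823}{8} \approx -12978.0$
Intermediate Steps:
$k{\left(g,u \right)} = 1$
$y{\left(x \right)} = - \frac{2 x \left(\frac{1}{8} + x\right)}{3}$ ($y{\left(x \right)} = - \frac{\left(x + x\right) \left(x + \frac{1}{7 + 1}\right)}{3} = - \frac{2 x \left(x + \frac{1}{8}\right)}{3} = - \frac{2 x \left(\frac{1}{8} + x\right)}{3}$)
$y^{3}{\left(-3 - 3 \right)} = \left(- \frac{\left(-3 - 3\right) \left(1 + 8 \left(-3 - 3\right)\right)}{12}\right)^{3} = \left(\left(- \frac{1}{12}\right) \left(-6\right) \left(1 + 8 \left(-6\right)\right)\right)^{3} = \left(\left(- \frac{1}{12}\right) \left(-6\right) \left(1 - 48\right)\right)^{3} = \left(\left(- \frac{1}{12}\right) \left(-6\right) \left(-47\right)\right)^{3} = \left(- \frac{47}{2}\right)^{3} = - \frac{103823}{8}$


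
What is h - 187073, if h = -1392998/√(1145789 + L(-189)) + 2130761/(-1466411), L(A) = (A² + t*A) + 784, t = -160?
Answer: -2663378988/14237 - 696499*√134726/202089 ≈ -1.8834e+5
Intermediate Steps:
L(A) = 784 + A² - 160*A (L(A) = (A² - 160*A) + 784 = 784 + A² - 160*A)
h = -20687/14237 - 696499*√134726/202089 (h = -1392998/√(1145789 + (784 + (-189)² - 160*(-189))) + 2130761/(-1466411) = -1392998/√(1145789 + (784 + 35721 + 30240)) + 2130761*(-1/1466411) = -1392998/√(1145789 + 66745) - 20687/14237 = -1392998*√134726/404178 - 20687/14237 = -696499*√134726/202089 - 20687/14237 = -20687/14237 - 696499*√134726/202089 ≈ -1266.5)
h - 187073 = (-20687/14237 - 696499*√134726/202089) - 187073 = -2663378988/14237 - 696499*√134726/202089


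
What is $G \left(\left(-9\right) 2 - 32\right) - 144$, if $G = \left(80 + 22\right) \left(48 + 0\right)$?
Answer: $-244944$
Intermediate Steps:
$G = 4896$ ($G = 102 \cdot 48 = 4896$)
$G \left(\left(-9\right) 2 - 32\right) - 144 = 4896 \left(\left(-9\right) 2 - 32\right) - 144 = 4896 \left(-18 - 32\right) - 144 = 4896 \left(-50\right) - 144 = -244800 - 144 = -244944$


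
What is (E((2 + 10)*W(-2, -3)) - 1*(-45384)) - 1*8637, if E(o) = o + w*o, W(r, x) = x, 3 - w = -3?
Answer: 36495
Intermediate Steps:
w = 6 (w = 3 - 1*(-3) = 3 + 3 = 6)
E(o) = 7*o (E(o) = o + 6*o = 7*o)
(E((2 + 10)*W(-2, -3)) - 1*(-45384)) - 1*8637 = (7*((2 + 10)*(-3)) - 1*(-45384)) - 1*8637 = (7*(12*(-3)) + 45384) - 8637 = (7*(-36) + 45384) - 8637 = (-252 + 45384) - 8637 = 45132 - 8637 = 36495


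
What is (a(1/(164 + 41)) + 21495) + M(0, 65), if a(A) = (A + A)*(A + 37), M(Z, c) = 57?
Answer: 905737972/42025 ≈ 21552.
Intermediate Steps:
a(A) = 2*A*(37 + A) (a(A) = (2*A)*(37 + A) = 2*A*(37 + A))
(a(1/(164 + 41)) + 21495) + M(0, 65) = (2*(37 + 1/(164 + 41))/(164 + 41) + 21495) + 57 = (2*(37 + 1/205)/205 + 21495) + 57 = (2*(1/205)*(37 + 1/205) + 21495) + 57 = (2*(1/205)*(7586/205) + 21495) + 57 = (15172/42025 + 21495) + 57 = 903342547/42025 + 57 = 905737972/42025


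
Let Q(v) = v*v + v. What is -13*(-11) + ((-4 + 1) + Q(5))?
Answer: 170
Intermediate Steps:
Q(v) = v + v² (Q(v) = v² + v = v + v²)
-13*(-11) + ((-4 + 1) + Q(5)) = -13*(-11) + ((-4 + 1) + 5*(1 + 5)) = 143 + (-3 + 5*6) = 143 + (-3 + 30) = 143 + 27 = 170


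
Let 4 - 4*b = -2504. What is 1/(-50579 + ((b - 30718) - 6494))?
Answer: -1/87164 ≈ -1.1473e-5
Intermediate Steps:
b = 627 (b = 1 - ¼*(-2504) = 1 + 626 = 627)
1/(-50579 + ((b - 30718) - 6494)) = 1/(-50579 + ((627 - 30718) - 6494)) = 1/(-50579 + (-30091 - 6494)) = 1/(-50579 - 36585) = 1/(-87164) = -1/87164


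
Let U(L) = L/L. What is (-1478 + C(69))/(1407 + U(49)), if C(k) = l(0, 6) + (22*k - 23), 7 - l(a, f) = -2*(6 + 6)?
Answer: 3/88 ≈ 0.034091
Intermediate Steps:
l(a, f) = 31 (l(a, f) = 7 - (-2)*(6 + 6) = 7 - (-2)*12 = 7 - 1*(-24) = 7 + 24 = 31)
C(k) = 8 + 22*k (C(k) = 31 + (22*k - 23) = 31 + (-23 + 22*k) = 8 + 22*k)
U(L) = 1
(-1478 + C(69))/(1407 + U(49)) = (-1478 + (8 + 22*69))/(1407 + 1) = (-1478 + (8 + 1518))/1408 = (-1478 + 1526)*(1/1408) = 48*(1/1408) = 3/88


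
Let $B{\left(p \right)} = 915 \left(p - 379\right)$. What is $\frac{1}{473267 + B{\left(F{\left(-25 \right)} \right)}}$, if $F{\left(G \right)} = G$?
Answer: $\frac{1}{103607} \approx 9.6519 \cdot 10^{-6}$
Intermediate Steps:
$B{\left(p \right)} = -346785 + 915 p$ ($B{\left(p \right)} = 915 \left(-379 + p\right) = -346785 + 915 p$)
$\frac{1}{473267 + B{\left(F{\left(-25 \right)} \right)}} = \frac{1}{473267 + \left(-346785 + 915 \left(-25\right)\right)} = \frac{1}{473267 - 369660} = \frac{1}{103607}$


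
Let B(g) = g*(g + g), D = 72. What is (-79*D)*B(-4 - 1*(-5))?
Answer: -11376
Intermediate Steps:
B(g) = 2*g**2 (B(g) = g*(2*g) = 2*g**2)
(-79*D)*B(-4 - 1*(-5)) = (-79*72)*(2*(-4 - 1*(-5))**2) = -11376*(-4 + 5)**2 = -11376*1**2 = -11376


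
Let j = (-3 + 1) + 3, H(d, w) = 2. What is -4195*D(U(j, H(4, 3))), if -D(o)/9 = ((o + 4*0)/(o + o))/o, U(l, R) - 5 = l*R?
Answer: 37755/14 ≈ 2696.8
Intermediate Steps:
j = 1 (j = -2 + 3 = 1)
U(l, R) = 5 + R*l (U(l, R) = 5 + l*R = 5 + R*l)
D(o) = -9/(2*o) (D(o) = -9*(o + 4*0)/(o + o)/o = -9*(o + 0)/((2*o))/o = -9*o*(1/(2*o))/o = -9/(2*o))
-4195*D(U(j, H(4, 3))) = -(-37755)/(2*(5 + 2*1)) = -(-37755)/(2*(5 + 2)) = -(-37755)/(2*7) = -4195*(-9/14) = 37755/14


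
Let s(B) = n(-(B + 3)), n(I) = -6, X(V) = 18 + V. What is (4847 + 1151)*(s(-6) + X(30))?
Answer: 251916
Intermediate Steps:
s(B) = -6
(4847 + 1151)*(s(-6) + X(30)) = (4847 + 1151)*(-6 + (18 + 30)) = 5998*(-6 + 48) = 5998*42 = 251916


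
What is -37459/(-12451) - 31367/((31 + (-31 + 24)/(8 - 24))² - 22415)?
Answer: 305452200381/68296611181 ≈ 4.4724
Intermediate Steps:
-37459/(-12451) - 31367/((31 + (-31 + 24)/(8 - 24))² - 22415) = -37459*(-1/12451) - 31367/((31 - 7/(-16))² - 22415) = 37459/12451 - 31367/((31 - 7*(-1/16))² - 22415) = 37459/12451 - 31367/((31 + 7/16)² - 22415) = 37459/12451 - 31367/((503/16)² - 22415) = 37459/12451 - 31367/(253009/256 - 22415) = 37459/12451 - 31367/(-5485231/256) = 37459/12451 - 31367*(-256/5485231) = 37459/12451 + 8029952/5485231 = 305452200381/68296611181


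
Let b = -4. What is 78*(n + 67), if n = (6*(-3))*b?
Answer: 10842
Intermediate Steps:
n = 72 (n = (6*(-3))*(-4) = -18*(-4) = 72)
78*(n + 67) = 78*(72 + 67) = 78*139 = 10842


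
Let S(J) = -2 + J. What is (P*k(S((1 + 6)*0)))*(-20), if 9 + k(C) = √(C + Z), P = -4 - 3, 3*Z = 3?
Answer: -1260 + 140*I ≈ -1260.0 + 140.0*I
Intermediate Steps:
Z = 1 (Z = (⅓)*3 = 1)
P = -7
k(C) = -9 + √(1 + C) (k(C) = -9 + √(C + 1) = -9 + √(1 + C))
(P*k(S((1 + 6)*0)))*(-20) = -7*(-9 + √(1 + (-2 + (1 + 6)*0)))*(-20) = -7*(-9 + √(1 + (-2 + 7*0)))*(-20) = -7*(-9 + √(1 + (-2 + 0)))*(-20) = -7*(-9 + √(1 - 2))*(-20) = -7*(-9 + √(-1))*(-20) = -7*(-9 + I)*(-20) = (63 - 7*I)*(-20) = -1260 + 140*I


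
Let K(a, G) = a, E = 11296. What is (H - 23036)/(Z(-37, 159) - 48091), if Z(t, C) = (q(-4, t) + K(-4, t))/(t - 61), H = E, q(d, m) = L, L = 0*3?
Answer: 575260/2356457 ≈ 0.24412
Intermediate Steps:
L = 0
q(d, m) = 0
H = 11296
Z(t, C) = -4/(-61 + t) (Z(t, C) = (0 - 4)/(t - 61) = -4/(-61 + t))
(H - 23036)/(Z(-37, 159) - 48091) = (11296 - 23036)/(-4/(-61 - 37) - 48091) = -11740/(-4/(-98) - 48091) = -11740/(-4*(-1/98) - 48091) = -11740/(2/49 - 48091) = -11740/(-2356457/49) = -11740*(-49/2356457) = 575260/2356457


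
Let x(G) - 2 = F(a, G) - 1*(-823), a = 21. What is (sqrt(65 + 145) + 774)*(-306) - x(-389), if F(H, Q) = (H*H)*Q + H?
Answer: -66141 - 306*sqrt(210) ≈ -70575.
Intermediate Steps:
F(H, Q) = H + Q*H**2 (F(H, Q) = H**2*Q + H = Q*H**2 + H = H + Q*H**2)
x(G) = 846 + 441*G (x(G) = 2 + (21*(1 + 21*G) - 1*(-823)) = 2 + ((21 + 441*G) + 823) = 2 + (844 + 441*G) = 846 + 441*G)
(sqrt(65 + 145) + 774)*(-306) - x(-389) = (sqrt(65 + 145) + 774)*(-306) - (846 + 441*(-389)) = (sqrt(210) + 774)*(-306) - (846 - 171549) = (774 + sqrt(210))*(-306) - 1*(-170703) = (-236844 - 306*sqrt(210)) + 170703 = -66141 - 306*sqrt(210)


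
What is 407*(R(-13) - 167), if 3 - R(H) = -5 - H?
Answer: -70004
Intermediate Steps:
R(H) = 8 + H (R(H) = 3 - (-5 - H) = 3 + (5 + H) = 8 + H)
407*(R(-13) - 167) = 407*((8 - 13) - 167) = 407*(-5 - 167) = 407*(-172) = -70004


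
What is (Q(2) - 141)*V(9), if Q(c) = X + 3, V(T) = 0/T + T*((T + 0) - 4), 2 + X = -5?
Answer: -6525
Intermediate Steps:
X = -7 (X = -2 - 5 = -7)
V(T) = T*(-4 + T) (V(T) = 0 + T*(T - 4) = 0 + T*(-4 + T) = T*(-4 + T))
Q(c) = -4 (Q(c) = -7 + 3 = -4)
(Q(2) - 141)*V(9) = (-4 - 141)*(9*(-4 + 9)) = -1305*5 = -145*45 = -6525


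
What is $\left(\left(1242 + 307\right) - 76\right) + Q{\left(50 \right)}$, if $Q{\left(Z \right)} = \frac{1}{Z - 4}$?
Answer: $\frac{67759}{46} \approx 1473.0$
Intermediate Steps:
$Q{\left(Z \right)} = \frac{1}{-4 + Z}$
$\left(\left(1242 + 307\right) - 76\right) + Q{\left(50 \right)} = \left(\left(1242 + 307\right) - 76\right) + \frac{1}{-4 + 50} = \left(1549 - 76\right) + \frac{1}{46} = 1473 + \frac{1}{46} = \frac{67759}{46}$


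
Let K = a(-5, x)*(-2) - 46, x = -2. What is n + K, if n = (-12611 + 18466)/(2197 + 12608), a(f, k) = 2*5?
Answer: -194255/2961 ≈ -65.604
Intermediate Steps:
a(f, k) = 10
K = -66 (K = 10*(-2) - 46 = -20 - 46 = -66)
n = 1171/2961 (n = 5855/14805 = 5855*(1/14805) = 1171/2961 ≈ 0.39547)
n + K = 1171/2961 - 66 = -194255/2961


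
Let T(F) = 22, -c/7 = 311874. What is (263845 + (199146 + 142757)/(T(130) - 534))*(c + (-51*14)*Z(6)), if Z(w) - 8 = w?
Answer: -147757477684509/256 ≈ -5.7718e+11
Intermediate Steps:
c = -2183118 (c = -7*311874 = -2183118)
Z(w) = 8 + w
(263845 + (199146 + 142757)/(T(130) - 534))*(c + (-51*14)*Z(6)) = (263845 + (199146 + 142757)/(22 - 534))*(-2183118 + (-51*14)*(8 + 6)) = (263845 + 341903/(-512))*(-2183118 - 714*14) = (263845 + 341903*(-1/512))*(-2183118 - 9996) = (263845 - 341903/512)*(-2193114) = (134746737/512)*(-2193114) = -147757477684509/256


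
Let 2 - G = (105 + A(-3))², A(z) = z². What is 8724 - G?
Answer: 21718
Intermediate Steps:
G = -12994 (G = 2 - (105 + (-3)²)² = 2 - (105 + 9)² = 2 - 1*114² = 2 - 1*12996 = 2 - 12996 = -12994)
8724 - G = 8724 - 1*(-12994) = 8724 + 12994 = 21718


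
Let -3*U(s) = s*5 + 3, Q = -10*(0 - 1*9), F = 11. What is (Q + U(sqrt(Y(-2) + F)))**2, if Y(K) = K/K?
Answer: 23863/3 - 1780*sqrt(3)/3 ≈ 6926.6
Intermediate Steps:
Y(K) = 1
Q = 90 (Q = -10*(0 - 9) = -10*(-9) = 90)
U(s) = -1 - 5*s/3 (U(s) = -(s*5 + 3)/3 = -(5*s + 3)/3 = -(3 + 5*s)/3 = -1 - 5*s/3)
(Q + U(sqrt(Y(-2) + F)))**2 = (90 + (-1 - 5*sqrt(1 + 11)/3))**2 = (90 + (-1 - 10*sqrt(3)/3))**2 = (89 - 10*sqrt(3)/3)**2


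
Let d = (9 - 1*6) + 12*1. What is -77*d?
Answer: -1155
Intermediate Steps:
d = 15 (d = (9 - 6) + 12 = 3 + 12 = 15)
-77*d = -77*15 = -1155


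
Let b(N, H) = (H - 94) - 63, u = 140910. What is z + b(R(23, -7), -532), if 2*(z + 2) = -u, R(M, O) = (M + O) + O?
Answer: -71146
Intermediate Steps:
R(M, O) = M + 2*O
z = -70457 (z = -2 + (-1*140910)/2 = -2 + (1/2)*(-140910) = -2 - 70455 = -70457)
b(N, H) = -157 + H (b(N, H) = (-94 + H) - 63 = -157 + H)
z + b(R(23, -7), -532) = -70457 + (-157 - 532) = -70457 - 689 = -71146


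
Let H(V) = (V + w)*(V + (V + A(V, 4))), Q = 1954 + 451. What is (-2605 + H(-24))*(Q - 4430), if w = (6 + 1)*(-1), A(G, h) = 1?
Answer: 2324700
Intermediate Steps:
Q = 2405
w = -7 (w = 7*(-1) = -7)
H(V) = (1 + 2*V)*(-7 + V) (H(V) = (V - 7)*(V + (V + 1)) = (-7 + V)*(V + (1 + V)) = (-7 + V)*(1 + 2*V) = (1 + 2*V)*(-7 + V))
(-2605 + H(-24))*(Q - 4430) = (-2605 + (-7 - 13*(-24) + 2*(-24)²))*(2405 - 4430) = (-2605 + (-7 + 312 + 2*576))*(-2025) = (-2605 + (-7 + 312 + 1152))*(-2025) = (-2605 + 1457)*(-2025) = -1148*(-2025) = 2324700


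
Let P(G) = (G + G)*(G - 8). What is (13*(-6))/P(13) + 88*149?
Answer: 65557/5 ≈ 13111.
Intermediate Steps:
P(G) = 2*G*(-8 + G) (P(G) = (2*G)*(-8 + G) = 2*G*(-8 + G))
(13*(-6))/P(13) + 88*149 = (13*(-6))/((2*13*(-8 + 13))) + 88*149 = -78/(2*13*5) + 13112 = -78/130 + 13112 = -78*1/130 + 13112 = -⅗ + 13112 = 65557/5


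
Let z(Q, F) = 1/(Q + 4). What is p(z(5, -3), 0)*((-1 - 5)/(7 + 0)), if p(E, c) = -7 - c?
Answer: 6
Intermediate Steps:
z(Q, F) = 1/(4 + Q)
p(z(5, -3), 0)*((-1 - 5)/(7 + 0)) = (-7 - 1*0)*((-1 - 5)/(7 + 0)) = (-7 + 0)*(-6/7) = -(-42)/7 = -7*(-6/7) = 6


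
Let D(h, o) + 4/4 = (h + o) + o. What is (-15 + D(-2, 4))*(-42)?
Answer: 420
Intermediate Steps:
D(h, o) = -1 + h + 2*o (D(h, o) = -1 + ((h + o) + o) = -1 + (h + 2*o) = -1 + h + 2*o)
(-15 + D(-2, 4))*(-42) = (-15 + (-1 - 2 + 2*4))*(-42) = (-15 + (-1 - 2 + 8))*(-42) = (-15 + 5)*(-42) = -10*(-42) = 420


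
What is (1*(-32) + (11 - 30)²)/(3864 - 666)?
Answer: 329/3198 ≈ 0.10288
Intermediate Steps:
(1*(-32) + (11 - 30)²)/(3864 - 666) = (-32 + (-19)²)/3198 = (-32 + 361)*(1/3198) = 329*(1/3198) = 329/3198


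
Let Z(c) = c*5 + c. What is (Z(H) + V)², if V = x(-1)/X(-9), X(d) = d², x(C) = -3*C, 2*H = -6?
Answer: 235225/729 ≈ 322.67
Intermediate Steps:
H = -3 (H = (½)*(-6) = -3)
Z(c) = 6*c (Z(c) = 5*c + c = 6*c)
V = 1/27 (V = (-3*(-1))/((-9)²) = 3/81 = 3*(1/81) = 1/27 ≈ 0.037037)
(Z(H) + V)² = (6*(-3) + 1/27)² = (-18 + 1/27)² = (-485/27)² = 235225/729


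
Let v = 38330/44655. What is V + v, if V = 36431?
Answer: 325372927/8931 ≈ 36432.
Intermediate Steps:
v = 7666/8931 (v = 38330*(1/44655) = 7666/8931 ≈ 0.85836)
V + v = 36431 + 7666/8931 = 325372927/8931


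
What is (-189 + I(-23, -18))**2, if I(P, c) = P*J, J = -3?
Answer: 14400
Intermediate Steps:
I(P, c) = -3*P (I(P, c) = P*(-3) = -3*P)
(-189 + I(-23, -18))**2 = (-189 - 3*(-23))**2 = (-189 + 69)**2 = (-120)**2 = 14400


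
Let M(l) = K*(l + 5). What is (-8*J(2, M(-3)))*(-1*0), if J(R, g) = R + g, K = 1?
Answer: 0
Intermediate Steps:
M(l) = 5 + l (M(l) = 1*(l + 5) = 1*(5 + l) = 5 + l)
(-8*J(2, M(-3)))*(-1*0) = (-8*(2 + (5 - 3)))*(-1*0) = -8*(2 + 2)*0 = -8*4*0 = -32*0 = 0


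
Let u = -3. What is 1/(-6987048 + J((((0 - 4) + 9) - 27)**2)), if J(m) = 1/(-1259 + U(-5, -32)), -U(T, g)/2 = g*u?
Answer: -1451/10138206649 ≈ -1.4312e-7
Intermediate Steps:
U(T, g) = 6*g (U(T, g) = -2*g*(-3) = -(-6)*g = 6*g)
J(m) = -1/1451 (J(m) = 1/(-1259 + 6*(-32)) = 1/(-1259 - 192) = 1/(-1451) = -1/1451)
1/(-6987048 + J((((0 - 4) + 9) - 27)**2)) = 1/(-6987048 - 1/1451) = 1/(-10138206649/1451) = -1451/10138206649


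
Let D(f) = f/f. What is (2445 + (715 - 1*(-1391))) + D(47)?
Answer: 4552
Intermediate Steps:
D(f) = 1
(2445 + (715 - 1*(-1391))) + D(47) = (2445 + (715 - 1*(-1391))) + 1 = (2445 + (715 + 1391)) + 1 = (2445 + 2106) + 1 = 4551 + 1 = 4552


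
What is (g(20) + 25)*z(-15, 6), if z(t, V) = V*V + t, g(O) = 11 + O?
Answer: 1176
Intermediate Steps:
z(t, V) = t + V² (z(t, V) = V² + t = t + V²)
(g(20) + 25)*z(-15, 6) = ((11 + 20) + 25)*(-15 + 6²) = (31 + 25)*(-15 + 36) = 56*21 = 1176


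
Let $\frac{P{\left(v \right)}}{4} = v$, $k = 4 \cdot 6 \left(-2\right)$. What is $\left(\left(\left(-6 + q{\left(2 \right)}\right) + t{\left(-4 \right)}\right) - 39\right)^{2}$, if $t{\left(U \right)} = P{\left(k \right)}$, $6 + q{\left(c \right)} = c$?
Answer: $58081$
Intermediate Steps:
$k = -48$ ($k = 24 \left(-2\right) = -48$)
$q{\left(c \right)} = -6 + c$
$P{\left(v \right)} = 4 v$
$t{\left(U \right)} = -192$ ($t{\left(U \right)} = 4 \left(-48\right) = -192$)
$\left(\left(\left(-6 + q{\left(2 \right)}\right) + t{\left(-4 \right)}\right) - 39\right)^{2} = \left(\left(\left(-6 + \left(-6 + 2\right)\right) - 192\right) - 39\right)^{2} = \left(\left(\left(-6 - 4\right) - 192\right) - 39\right)^{2} = \left(\left(-10 - 192\right) - 39\right)^{2} = \left(-202 - 39\right)^{2} = \left(-241\right)^{2} = 58081$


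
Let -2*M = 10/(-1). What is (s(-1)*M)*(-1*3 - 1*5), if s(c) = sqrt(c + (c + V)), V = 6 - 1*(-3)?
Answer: -40*sqrt(7) ≈ -105.83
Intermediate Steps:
V = 9 (V = 6 + 3 = 9)
s(c) = sqrt(9 + 2*c) (s(c) = sqrt(c + (c + 9)) = sqrt(c + (9 + c)) = sqrt(9 + 2*c))
M = 5 (M = -5/(-1) = -5*(-1) = -1/2*(-10) = 5)
(s(-1)*M)*(-1*3 - 1*5) = (sqrt(9 + 2*(-1))*5)*(-1*3 - 1*5) = (sqrt(9 - 2)*5)*(-3 - 5) = (sqrt(7)*5)*(-8) = (5*sqrt(7))*(-8) = -40*sqrt(7)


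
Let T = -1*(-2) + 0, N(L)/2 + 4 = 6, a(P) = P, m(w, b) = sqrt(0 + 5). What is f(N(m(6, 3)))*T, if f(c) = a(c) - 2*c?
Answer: -8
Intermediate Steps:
m(w, b) = sqrt(5)
N(L) = 4 (N(L) = -8 + 2*6 = -8 + 12 = 4)
f(c) = -c (f(c) = c - 2*c = -c)
T = 2 (T = 2 + 0 = 2)
f(N(m(6, 3)))*T = -1*4*2 = -4*2 = -8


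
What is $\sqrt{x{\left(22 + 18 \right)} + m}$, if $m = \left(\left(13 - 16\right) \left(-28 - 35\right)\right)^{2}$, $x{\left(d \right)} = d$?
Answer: $\sqrt{35761} \approx 189.11$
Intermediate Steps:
$m = 35721$ ($m = \left(\left(-3\right) \left(-63\right)\right)^{2} = 189^{2} = 35721$)
$\sqrt{x{\left(22 + 18 \right)} + m} = \sqrt{\left(22 + 18\right) + 35721} = \sqrt{40 + 35721} = \sqrt{35761}$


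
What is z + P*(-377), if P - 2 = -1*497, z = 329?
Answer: 186944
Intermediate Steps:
P = -495 (P = 2 - 1*497 = 2 - 497 = -495)
z + P*(-377) = 329 - 495*(-377) = 329 + 186615 = 186944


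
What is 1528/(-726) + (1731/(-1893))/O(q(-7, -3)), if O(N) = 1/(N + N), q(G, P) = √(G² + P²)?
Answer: -764/363 - 1154*√58/631 ≈ -16.033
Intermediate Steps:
O(N) = 1/(2*N)
1528/(-726) + (1731/(-1893))/O(q(-7, -3)) = 1528/(-726) + (1731/(-1893))/((1/(2*(√((-7)² + (-3)²))))) = 1528*(-1/726) + (1731*(-1/1893))/((1/(2*(√(49 + 9))))) = -764/363 - 577*2*√58/631 = -764/363 - 1154*√58/631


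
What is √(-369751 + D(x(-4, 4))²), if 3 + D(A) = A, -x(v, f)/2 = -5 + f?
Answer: 5*I*√14790 ≈ 608.07*I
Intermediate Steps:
x(v, f) = 10 - 2*f (x(v, f) = -2*(-5 + f) = 10 - 2*f)
D(A) = -3 + A
√(-369751 + D(x(-4, 4))²) = √(-369751 + (-3 + (10 - 2*4))²) = √(-369751 + (-3 + (10 - 8))²) = √(-369751 + (-3 + 2)²) = √(-369751 + (-1)²) = √(-369751 + 1) = √(-369750) = 5*I*√14790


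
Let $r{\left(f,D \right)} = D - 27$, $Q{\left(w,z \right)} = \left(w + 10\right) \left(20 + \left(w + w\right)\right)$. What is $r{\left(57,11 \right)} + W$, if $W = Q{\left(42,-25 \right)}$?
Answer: $5392$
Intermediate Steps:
$Q{\left(w,z \right)} = \left(10 + w\right) \left(20 + 2 w\right)$
$W = 5408$ ($W = 200 + 2 \cdot 42^{2} + 40 \cdot 42 = 200 + 2 \cdot 1764 + 1680 = 200 + 3528 + 1680 = 5408$)
$r{\left(f,D \right)} = -27 + D$ ($r{\left(f,D \right)} = D - 27 = -27 + D$)
$r{\left(57,11 \right)} + W = \left(-27 + 11\right) + 5408 = -16 + 5408 = 5392$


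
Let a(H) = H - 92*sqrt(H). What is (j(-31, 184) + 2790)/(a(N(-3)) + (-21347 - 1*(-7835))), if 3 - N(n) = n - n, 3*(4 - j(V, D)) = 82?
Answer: -12458300/60822563 + 763600*sqrt(3)/547403067 ≈ -0.20241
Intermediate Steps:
j(V, D) = -70/3 (j(V, D) = 4 - 1/3*82 = 4 - 82/3 = -70/3)
N(n) = 3 (N(n) = 3 - (n - n) = 3 - 1*0 = 3 + 0 = 3)
(j(-31, 184) + 2790)/(a(N(-3)) + (-21347 - 1*(-7835))) = (-70/3 + 2790)/((3 - 92*sqrt(3)) + (-21347 - 1*(-7835))) = 8300/(3*((3 - 92*sqrt(3)) + (-21347 + 7835))) = 8300/(3*((3 - 92*sqrt(3)) - 13512)) = 8300/(3*(-13509 - 92*sqrt(3)))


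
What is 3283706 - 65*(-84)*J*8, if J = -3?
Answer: 3152666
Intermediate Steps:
3283706 - 65*(-84)*J*8 = 3283706 - 65*(-84)*(-3*8) = 3283706 - (-5460)*(-24) = 3283706 - 1*131040 = 3283706 - 131040 = 3152666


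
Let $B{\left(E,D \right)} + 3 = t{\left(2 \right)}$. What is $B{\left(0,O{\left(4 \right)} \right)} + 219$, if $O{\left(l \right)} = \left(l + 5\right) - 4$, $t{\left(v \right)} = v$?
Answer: $218$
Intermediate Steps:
$O{\left(l \right)} = 1 + l$ ($O{\left(l \right)} = \left(5 + l\right) - 4 = 1 + l$)
$B{\left(E,D \right)} = -1$ ($B{\left(E,D \right)} = -3 + 2 = -1$)
$B{\left(0,O{\left(4 \right)} \right)} + 219 = -1 + 219 = 218$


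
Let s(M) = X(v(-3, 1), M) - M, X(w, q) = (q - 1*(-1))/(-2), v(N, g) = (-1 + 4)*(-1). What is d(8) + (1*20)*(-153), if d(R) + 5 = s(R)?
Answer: -6155/2 ≈ -3077.5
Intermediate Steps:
v(N, g) = -3 (v(N, g) = 3*(-1) = -3)
X(w, q) = -½ - q/2 (X(w, q) = (q + 1)*(-½) = (1 + q)*(-½) = -½ - q/2)
s(M) = -½ - 3*M/2 (s(M) = (-½ - M/2) - M = -½ - 3*M/2)
d(R) = -11/2 - 3*R/2 (d(R) = -5 + (-½ - 3*R/2) = -11/2 - 3*R/2)
d(8) + (1*20)*(-153) = (-11/2 - 3/2*8) + (1*20)*(-153) = (-11/2 - 12) + 20*(-153) = -35/2 - 3060 = -6155/2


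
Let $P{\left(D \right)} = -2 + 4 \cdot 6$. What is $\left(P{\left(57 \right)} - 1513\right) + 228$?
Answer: $-1263$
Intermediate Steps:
$P{\left(D \right)} = 22$ ($P{\left(D \right)} = -2 + 24 = 22$)
$\left(P{\left(57 \right)} - 1513\right) + 228 = \left(22 - 1513\right) + 228 = -1491 + 228 = -1263$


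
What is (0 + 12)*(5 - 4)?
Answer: 12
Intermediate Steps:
(0 + 12)*(5 - 4) = 12*1 = 12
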